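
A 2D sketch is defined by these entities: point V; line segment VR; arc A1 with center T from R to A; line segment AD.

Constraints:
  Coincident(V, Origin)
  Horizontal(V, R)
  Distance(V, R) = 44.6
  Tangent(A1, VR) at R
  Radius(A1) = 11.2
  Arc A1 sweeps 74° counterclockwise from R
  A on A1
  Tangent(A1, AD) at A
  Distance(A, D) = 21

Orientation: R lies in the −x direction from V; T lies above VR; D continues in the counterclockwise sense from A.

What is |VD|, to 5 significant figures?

39.842

On A1, R sits at bearing -90° from T; a 74° counterclockwise sweep puts A at bearing -16°, so A = T + 11.2·(cos -16°, sin -16°) = (-33.834, 8.1129). A1 meets AD tangentially, so TA is at right angles to AD, so AD runs along (−sin -16°, cos -16°); with |AD| = 21.0, D = (-28.045, 28.299). Then |VD| = |D − V| = 39.842.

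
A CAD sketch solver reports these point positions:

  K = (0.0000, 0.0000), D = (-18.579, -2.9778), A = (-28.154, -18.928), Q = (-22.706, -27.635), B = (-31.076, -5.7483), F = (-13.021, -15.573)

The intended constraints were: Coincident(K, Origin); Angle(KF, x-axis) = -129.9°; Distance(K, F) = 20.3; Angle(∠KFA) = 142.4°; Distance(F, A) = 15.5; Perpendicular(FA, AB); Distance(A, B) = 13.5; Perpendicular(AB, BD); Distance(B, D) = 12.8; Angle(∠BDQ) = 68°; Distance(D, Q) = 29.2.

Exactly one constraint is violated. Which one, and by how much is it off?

Distance(D, Q) = 29.2 — off by 4.20.

K = (0.00, 0.00) ✓; KF at -129.9° ✓; |KF| = 20.30 ✓; ∠KFA = 142.4° ✓; |FA| = 15.50 ✓; ∠(FA, AB) = 90.00° ✓; |AB| = 13.50 ✓; ∠(AB, BD) = 90.00° ✓; |BD| = 12.80 ✓; ∠BDQ = 68.00° ✓; |DQ| = 25.00 ✗.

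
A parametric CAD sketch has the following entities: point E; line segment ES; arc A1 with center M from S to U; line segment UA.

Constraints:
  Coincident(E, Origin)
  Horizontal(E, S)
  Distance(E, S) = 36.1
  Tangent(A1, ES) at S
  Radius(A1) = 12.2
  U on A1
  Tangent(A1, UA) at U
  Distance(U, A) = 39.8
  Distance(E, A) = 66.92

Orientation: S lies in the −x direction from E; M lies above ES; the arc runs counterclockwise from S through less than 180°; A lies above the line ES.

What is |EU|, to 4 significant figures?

30.00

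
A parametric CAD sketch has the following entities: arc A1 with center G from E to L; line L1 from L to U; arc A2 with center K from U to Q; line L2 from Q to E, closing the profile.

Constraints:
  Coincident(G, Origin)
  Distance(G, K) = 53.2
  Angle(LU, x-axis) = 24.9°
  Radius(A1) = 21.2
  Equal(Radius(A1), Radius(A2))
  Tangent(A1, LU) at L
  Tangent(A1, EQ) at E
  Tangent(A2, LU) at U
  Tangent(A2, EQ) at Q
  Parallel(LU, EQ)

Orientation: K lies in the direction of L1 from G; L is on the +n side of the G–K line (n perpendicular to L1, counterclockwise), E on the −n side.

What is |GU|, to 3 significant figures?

57.3

The slot axis is L1's direction at 24.9°, so u = (cos 24.9°, sin 24.9°) = (0.907, 0.421) and n = (−sin 24.9°, cos 24.9°) = (-0.421, 0.907). G is at the origin and K lies 53.2 along u from G, so K = 53.2·u = (48.3, 22.4). Tangency of A1 to both parallel lines with radius 21.2 puts L and E at G ± 21.2·n: L = (-8.93, 19.2), E = (8.93, -19.2). Equal radii place U and Q the same way about K: U = K + 21.2·n = (39.3, 41.6), Q = K − 21.2·n = (57.2, 3.17). Then |GU| = |U − G| = 57.3.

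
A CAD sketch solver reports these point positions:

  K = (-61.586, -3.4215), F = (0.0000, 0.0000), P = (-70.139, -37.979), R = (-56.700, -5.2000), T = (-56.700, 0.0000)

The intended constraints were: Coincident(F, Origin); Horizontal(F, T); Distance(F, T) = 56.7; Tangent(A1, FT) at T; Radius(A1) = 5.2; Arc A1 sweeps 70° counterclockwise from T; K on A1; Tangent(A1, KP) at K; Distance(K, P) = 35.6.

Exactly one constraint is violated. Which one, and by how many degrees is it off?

Tangent(A1, KP) at K — off by 6.10°.

F = (0.00, 0.00) ✓; F.y = 0.00, T.y = 0.00 ✓; |FT| = 56.70 ✓; ∠(RT, TF) = 90.00° ✓; |RT| = 5.200 ✓; bearing(R→K) − bearing(R→T) = 70.00° ✓; |RK| = 5.200 ✓; ∠(RK, KP) = 83.90° ✗; |KP| = 35.60 ✓.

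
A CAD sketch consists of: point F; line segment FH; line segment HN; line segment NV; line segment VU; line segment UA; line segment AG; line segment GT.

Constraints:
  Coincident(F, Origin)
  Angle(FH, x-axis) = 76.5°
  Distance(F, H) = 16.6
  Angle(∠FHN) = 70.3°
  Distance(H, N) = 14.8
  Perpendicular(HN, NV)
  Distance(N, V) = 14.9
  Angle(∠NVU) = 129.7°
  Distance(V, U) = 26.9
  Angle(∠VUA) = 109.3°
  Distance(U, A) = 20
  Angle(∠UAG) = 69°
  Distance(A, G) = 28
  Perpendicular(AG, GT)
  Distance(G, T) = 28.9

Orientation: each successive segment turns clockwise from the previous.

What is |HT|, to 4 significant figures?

32.08

F is at the origin; FH runs at 76.5° with length 16.6, so H = (3.875, 16.14). ∠FHN = 70.3° gives HN at -33.20° from the x-axis; with |HN| = 14.8, N = (16.26, 8.037). The perpendicularity gives NV at right angles to HN, so NV runs at -123.2°; with |NV| = 14.9, V = (8.101, -4.430). ∠NVU = 129.7° gives VU at -173.5° from the x-axis; with |VU| = 26.9, U = (-18.63, -7.476). ∠VUA = 109.3° gives UA at 115.8° from the x-axis; with |UA| = 20.0, A = (-27.33, 10.53). ∠UAG = 69.0° gives AG at 4.800° from the x-axis; with |AG| = 28.0, G = (0.5707, 12.87). AG ⟂ GT, so GT runs at -85.20°; with |GT| = 28.9, T = (2.989, -15.92). Then |HT| = |T − H| = 32.08.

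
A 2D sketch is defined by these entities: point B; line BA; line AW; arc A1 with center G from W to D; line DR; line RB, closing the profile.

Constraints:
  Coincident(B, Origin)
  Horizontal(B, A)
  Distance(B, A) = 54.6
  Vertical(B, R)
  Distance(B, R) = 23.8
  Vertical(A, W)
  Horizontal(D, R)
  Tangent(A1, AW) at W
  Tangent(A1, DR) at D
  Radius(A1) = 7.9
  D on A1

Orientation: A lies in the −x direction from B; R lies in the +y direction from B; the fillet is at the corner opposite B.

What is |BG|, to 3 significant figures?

49.3

B is at the origin; BA is horizontal with |BA| = 54.6 and A on the −x side, so A = (-54.6, 0.00). B and R share the same x with |BR| = 23.8 and R on the +y side, so R = (0.00, 23.8). The virtual corner opposite B is at (-54.6, 23.8). A1 meets AW tangentially, so GW is at right angles to AW and since A1 is tangent to DR there, GD ⟂ DR, with radius 7.9, so the center G sits 7.9 in from both sides at G = (-46.7, 15.9). Then |BG| = |G − B| = 49.3.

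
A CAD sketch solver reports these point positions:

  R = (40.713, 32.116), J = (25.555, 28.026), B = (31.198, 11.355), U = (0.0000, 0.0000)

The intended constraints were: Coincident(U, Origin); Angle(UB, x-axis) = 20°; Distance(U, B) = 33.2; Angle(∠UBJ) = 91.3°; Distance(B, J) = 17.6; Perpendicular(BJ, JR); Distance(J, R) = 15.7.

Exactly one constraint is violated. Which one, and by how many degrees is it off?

Perpendicular(BJ, JR) — off by 3.60°.

U = (0.00, 0.00) ✓; UB at 20.00° ✓; |UB| = 33.20 ✓; ∠UBJ = 91.30° ✓; |BJ| = 17.60 ✓; ∠(BJ, JR) = 93.60° ✗; |JR| = 15.70 ✓.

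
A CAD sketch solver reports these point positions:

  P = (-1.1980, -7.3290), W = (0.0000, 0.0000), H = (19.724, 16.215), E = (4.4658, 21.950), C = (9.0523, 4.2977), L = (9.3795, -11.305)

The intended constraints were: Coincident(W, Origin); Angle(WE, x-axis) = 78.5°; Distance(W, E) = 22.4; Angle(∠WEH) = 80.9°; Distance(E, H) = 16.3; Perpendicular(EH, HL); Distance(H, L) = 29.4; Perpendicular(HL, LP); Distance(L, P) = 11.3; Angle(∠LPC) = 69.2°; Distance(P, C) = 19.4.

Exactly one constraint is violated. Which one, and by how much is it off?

Distance(P, C) = 19.4 — off by 3.90.

W = (0.00, 0.00) ✓; WE at 78.50° ✓; |WE| = 22.40 ✓; ∠WEH = 80.90° ✓; |EH| = 16.30 ✓; ∠(EH, HL) = 90.00° ✓; |HL| = 29.40 ✓; ∠(HL, LP) = 90.00° ✓; |LP| = 11.30 ✓; ∠LPC = 69.20° ✓; |PC| = 15.50 ✗.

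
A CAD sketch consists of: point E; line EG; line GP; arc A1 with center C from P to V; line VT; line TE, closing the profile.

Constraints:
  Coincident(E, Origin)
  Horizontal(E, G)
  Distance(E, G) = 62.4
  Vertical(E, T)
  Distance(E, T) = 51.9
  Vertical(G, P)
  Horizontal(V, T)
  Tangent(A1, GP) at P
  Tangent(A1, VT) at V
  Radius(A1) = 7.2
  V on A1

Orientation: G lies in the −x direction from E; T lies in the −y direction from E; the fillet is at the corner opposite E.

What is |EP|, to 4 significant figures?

76.76

E is at the origin; EG is horizontal with |EG| = 62.4 and G on the −x side, so G = (-62.40, 0.000). ET is vertical with |ET| = 51.9 and T on the −y side, so T = (0.000, -51.90). The virtual corner opposite E is at (-62.40, -51.90). Tangency of A1 to GP means the radius CP is perpendicular to GP and since A1 is tangent to VT there, CV ⟂ VT, with radius 7.2, so the center C sits 7.2 in from both sides at C = (-55.20, -44.70). That places the tangent points at P = (-62.40, -44.70) on GP and V = (-55.20, -51.90) on VT. Then |EP| = |P − E| = 76.76.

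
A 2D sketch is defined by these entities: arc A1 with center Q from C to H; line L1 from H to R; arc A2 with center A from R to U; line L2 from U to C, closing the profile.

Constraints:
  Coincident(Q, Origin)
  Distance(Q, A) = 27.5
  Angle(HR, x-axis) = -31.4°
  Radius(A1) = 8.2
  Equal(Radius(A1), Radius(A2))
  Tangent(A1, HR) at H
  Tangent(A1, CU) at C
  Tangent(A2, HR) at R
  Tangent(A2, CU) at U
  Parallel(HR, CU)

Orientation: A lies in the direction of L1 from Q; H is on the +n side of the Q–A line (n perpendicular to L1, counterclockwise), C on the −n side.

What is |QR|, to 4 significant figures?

28.70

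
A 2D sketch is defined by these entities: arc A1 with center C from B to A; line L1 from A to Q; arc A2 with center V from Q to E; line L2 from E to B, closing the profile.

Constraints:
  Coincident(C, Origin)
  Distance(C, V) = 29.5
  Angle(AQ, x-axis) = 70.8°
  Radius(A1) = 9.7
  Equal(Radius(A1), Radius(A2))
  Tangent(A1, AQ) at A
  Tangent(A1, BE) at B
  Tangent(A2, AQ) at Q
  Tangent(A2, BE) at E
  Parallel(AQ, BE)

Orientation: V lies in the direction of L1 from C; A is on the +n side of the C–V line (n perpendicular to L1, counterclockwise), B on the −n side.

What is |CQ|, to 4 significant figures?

31.05

Tangency of A1 to both parallel lines with radius 9.7 puts A and B at C ± 9.7·n: A = (-9.160, 3.190), B = (9.160, -3.190). Equal radii place Q and E the same way about V: Q = V + 9.7·n = (0.5411, 31.05), E = V − 9.7·n = (18.86, 24.67). Then |CQ| = |Q − C| = 31.05.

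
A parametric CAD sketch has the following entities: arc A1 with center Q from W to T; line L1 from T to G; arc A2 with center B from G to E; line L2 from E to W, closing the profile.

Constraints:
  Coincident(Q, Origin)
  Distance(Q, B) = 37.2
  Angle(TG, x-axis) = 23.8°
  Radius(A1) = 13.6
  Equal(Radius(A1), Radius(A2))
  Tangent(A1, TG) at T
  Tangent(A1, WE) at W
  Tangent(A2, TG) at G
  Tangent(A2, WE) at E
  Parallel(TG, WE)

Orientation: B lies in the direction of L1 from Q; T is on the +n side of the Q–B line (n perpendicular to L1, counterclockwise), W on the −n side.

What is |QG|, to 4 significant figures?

39.61

Tangency of A1 to both parallel lines with radius 13.6 puts T and W at Q ± 13.6·n: T = (-5.488, 12.44), W = (5.488, -12.44). Equal radii place G and E the same way about B: G = B + 13.6·n = (28.55, 27.46), E = B − 13.6·n = (39.52, 2.568). Then |QG| = |G − Q| = 39.61.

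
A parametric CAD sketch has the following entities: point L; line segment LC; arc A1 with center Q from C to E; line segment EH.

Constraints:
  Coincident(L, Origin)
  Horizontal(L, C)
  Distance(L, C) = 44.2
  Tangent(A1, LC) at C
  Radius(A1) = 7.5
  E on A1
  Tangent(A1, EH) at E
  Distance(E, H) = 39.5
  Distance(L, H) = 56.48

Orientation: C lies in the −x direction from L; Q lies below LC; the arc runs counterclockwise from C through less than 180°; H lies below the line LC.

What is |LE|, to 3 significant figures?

52.0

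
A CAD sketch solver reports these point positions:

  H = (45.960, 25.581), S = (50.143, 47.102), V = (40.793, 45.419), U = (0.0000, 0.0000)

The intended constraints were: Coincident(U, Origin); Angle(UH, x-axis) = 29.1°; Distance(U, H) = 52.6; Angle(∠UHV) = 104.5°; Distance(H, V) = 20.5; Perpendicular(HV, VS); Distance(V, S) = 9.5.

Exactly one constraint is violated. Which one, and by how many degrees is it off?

Perpendicular(HV, VS) — off by 4.39°.

U = (0.00, 0.00) ✓; UH at 29.10° ✓; |UH| = 52.60 ✓; ∠UHV = 104.5° ✓; |HV| = 20.50 ✓; ∠(HV, VS) = 94.39° ✗; |VS| = 9.500 ✓.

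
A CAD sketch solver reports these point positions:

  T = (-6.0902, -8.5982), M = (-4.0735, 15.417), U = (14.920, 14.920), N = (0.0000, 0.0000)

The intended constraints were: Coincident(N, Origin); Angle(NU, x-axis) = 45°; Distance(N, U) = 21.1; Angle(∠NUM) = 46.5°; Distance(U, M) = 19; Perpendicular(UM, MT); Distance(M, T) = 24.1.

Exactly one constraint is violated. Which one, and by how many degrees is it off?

Perpendicular(UM, MT) — off by 3.30°.

N = (0.00, 0.00) ✓; NU at 45.00° ✓; |NU| = 21.10 ✓; ∠NUM = 46.50° ✓; |UM| = 19.00 ✓; ∠(UM, MT) = 86.70° ✗; |MT| = 24.10 ✓.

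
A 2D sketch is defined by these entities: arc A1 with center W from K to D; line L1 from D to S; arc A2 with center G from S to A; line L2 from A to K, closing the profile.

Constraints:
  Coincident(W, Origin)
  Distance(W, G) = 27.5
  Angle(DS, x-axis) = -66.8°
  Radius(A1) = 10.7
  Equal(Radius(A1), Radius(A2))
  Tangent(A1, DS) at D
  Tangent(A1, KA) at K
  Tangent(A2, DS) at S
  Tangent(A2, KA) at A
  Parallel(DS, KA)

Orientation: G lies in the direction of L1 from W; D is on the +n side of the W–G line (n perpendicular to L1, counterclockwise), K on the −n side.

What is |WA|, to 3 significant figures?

29.5

Tangency of A1 to both parallel lines with radius 10.7 puts D and K at W ± 10.7·n: D = (9.83, 4.22), K = (-9.83, -4.22). Equal radii place S and A the same way about G: S = G + 10.7·n = (20.7, -21.1), A = G − 10.7·n = (0.999, -29.5). Then |WA| = |A − W| = 29.5.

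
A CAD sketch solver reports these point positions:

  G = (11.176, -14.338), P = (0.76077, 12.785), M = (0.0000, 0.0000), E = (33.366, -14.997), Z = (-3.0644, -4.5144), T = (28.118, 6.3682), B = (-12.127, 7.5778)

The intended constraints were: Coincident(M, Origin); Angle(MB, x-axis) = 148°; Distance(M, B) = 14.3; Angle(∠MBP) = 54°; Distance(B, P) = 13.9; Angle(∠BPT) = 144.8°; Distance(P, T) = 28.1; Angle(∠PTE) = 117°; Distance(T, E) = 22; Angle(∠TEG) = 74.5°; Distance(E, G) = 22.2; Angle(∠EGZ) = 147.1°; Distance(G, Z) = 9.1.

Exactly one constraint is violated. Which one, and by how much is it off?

Distance(G, Z) = 9.1 — off by 8.20.

M = (0.00, 0.00) ✓; MB at 148.0° ✓; |MB| = 14.30 ✓; ∠MBP = 54.00° ✓; |BP| = 13.90 ✓; ∠BPT = 144.8° ✓; |PT| = 28.10 ✓; ∠PTE = 117.0° ✓; |TE| = 22.00 ✓; ∠TEG = 74.50° ✓; |EG| = 22.20 ✓; ∠EGZ = 147.1° ✓; |GZ| = 17.30 ✗.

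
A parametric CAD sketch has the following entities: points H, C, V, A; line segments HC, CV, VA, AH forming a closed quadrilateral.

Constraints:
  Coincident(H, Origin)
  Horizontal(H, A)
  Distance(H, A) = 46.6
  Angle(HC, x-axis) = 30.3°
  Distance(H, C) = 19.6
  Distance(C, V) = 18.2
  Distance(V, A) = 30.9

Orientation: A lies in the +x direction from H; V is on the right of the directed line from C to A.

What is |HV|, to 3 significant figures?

18.8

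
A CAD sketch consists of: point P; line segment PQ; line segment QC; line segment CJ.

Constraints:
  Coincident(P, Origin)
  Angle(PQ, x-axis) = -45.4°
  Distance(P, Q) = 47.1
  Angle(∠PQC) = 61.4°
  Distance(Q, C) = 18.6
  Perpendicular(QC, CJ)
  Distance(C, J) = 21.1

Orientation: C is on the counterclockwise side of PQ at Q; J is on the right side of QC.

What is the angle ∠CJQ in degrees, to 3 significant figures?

41.4°

∠PQC = 61.4°, so QC runs at -45.4° + (180° − 61.4°) = 73.2° from the x-axis; with |QC| = 18.6, C = Q + 18.6·(cos 73.2°, sin 73.2°) = (38.4, -15.7). The perpendicularity gives CJ at right angles to QC; with |CJ| = 21.1 on the right of QC, J = C + 21.1·(0.957, -0.289) = (58.6, -21.8). Then cos ∠CJQ = JC·JQ / (|JC||JQ|), giving 41.4°.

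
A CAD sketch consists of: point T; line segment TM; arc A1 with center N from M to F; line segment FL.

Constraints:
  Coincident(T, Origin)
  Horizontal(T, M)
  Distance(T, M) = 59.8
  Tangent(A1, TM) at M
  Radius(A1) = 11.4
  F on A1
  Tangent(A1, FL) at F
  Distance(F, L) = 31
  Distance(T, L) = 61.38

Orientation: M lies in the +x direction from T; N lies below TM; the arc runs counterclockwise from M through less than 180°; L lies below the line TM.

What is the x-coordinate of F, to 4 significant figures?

48.45

T is at the origin; T and M share the same y with |TM| = 59.8 and M on the +x side, so M = (59.80, 0.000). The tangent condition forces NM to be normal to TM, so N = M + (0, -11.4) = (59.80, -11.40). Since NF ⟂ FL (tangency), |NL| = √(11.4² + 31.0²) = 33.03 regardless of where F sits on A1. So L lies on both circle(T, 61.38) and circle(N, 33.03); the below-TM intersection is L = (45.52, -41.18). F is the foot of the tangent from L: F = (48.45, -10.32).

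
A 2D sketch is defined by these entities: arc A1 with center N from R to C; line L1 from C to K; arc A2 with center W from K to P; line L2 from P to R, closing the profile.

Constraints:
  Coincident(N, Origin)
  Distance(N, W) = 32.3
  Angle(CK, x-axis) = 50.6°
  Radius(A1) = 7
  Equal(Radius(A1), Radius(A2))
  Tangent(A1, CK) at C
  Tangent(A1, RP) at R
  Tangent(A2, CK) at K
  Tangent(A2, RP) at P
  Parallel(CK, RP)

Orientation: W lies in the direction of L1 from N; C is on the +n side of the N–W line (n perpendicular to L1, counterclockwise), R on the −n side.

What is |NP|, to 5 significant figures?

33.050

The slot axis is L1's direction at 50.6°, so u = (cos 50.6°, sin 50.6°) = (0.63473, 0.77273) and n = (−sin 50.6°, cos 50.6°) = (-0.77273, 0.63473). N is at the origin and W lies 32.3 along u from N, so W = 32.3·u = (20.502, 24.959). Tangency of A1 to both parallel lines with radius 7.0 puts C and R at N ± 7.0·n: C = (-5.4091, 4.4431), R = (5.4091, -4.4431). Equal radii place K and P the same way about W: K = W + 7.0·n = (15.093, 29.402), P = W − 7.0·n = (25.911, 20.516). Then |NP| = |P − N| = 33.050.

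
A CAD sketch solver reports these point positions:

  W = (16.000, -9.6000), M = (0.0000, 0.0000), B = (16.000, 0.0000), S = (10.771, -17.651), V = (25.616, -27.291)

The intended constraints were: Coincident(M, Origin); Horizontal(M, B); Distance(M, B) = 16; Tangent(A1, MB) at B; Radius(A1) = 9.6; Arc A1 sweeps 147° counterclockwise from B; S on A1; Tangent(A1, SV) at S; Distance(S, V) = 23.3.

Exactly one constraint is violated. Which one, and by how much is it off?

Distance(S, V) = 23.3 — off by 5.60.

M = (0.00, 0.00) ✓; M.y = 0.00, B.y = 0.00 ✓; |MB| = 16.00 ✓; ∠(WB, BM) = 90.00° ✓; |WB| = 9.600 ✓; bearing(W→S) − bearing(W→B) = 147.0° ✓; |WS| = 9.600 ✓; ∠(WS, SV) = 90.00° ✓; |SV| = 17.70 ✗.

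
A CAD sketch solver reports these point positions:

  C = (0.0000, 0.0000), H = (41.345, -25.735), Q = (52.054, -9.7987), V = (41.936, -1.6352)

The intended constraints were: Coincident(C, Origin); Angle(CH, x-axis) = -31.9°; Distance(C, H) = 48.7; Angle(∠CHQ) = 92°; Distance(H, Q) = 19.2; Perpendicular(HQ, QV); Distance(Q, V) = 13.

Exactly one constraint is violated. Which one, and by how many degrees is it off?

Perpendicular(HQ, QV) — off by 5.00°.

C = (0.00, 0.00) ✓; CH at -31.90° ✓; |CH| = 48.70 ✓; ∠CHQ = 92.00° ✓; |HQ| = 19.20 ✓; ∠(HQ, QV) = 85.00° ✗; |QV| = 13.00 ✓.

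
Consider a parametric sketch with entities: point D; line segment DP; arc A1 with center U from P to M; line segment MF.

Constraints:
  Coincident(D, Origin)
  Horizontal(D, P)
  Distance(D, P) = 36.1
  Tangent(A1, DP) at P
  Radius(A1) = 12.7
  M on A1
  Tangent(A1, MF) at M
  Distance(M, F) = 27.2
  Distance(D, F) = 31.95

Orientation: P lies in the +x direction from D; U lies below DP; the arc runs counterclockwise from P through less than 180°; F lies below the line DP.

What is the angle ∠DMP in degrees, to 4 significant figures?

136.0°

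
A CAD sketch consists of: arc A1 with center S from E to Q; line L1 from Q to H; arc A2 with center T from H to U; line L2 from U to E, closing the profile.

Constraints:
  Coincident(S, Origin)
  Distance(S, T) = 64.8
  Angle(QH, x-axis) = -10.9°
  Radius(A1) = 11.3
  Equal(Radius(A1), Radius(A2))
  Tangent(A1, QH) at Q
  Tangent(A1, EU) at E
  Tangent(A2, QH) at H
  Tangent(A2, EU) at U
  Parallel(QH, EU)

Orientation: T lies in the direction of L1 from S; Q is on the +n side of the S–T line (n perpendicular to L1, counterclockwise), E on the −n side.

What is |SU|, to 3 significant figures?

65.8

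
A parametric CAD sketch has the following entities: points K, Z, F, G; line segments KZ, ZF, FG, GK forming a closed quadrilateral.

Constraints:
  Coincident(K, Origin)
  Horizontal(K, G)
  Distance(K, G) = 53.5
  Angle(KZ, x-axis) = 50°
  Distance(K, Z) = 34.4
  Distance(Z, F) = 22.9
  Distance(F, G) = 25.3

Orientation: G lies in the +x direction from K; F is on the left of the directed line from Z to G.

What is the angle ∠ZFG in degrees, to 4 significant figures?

116.4°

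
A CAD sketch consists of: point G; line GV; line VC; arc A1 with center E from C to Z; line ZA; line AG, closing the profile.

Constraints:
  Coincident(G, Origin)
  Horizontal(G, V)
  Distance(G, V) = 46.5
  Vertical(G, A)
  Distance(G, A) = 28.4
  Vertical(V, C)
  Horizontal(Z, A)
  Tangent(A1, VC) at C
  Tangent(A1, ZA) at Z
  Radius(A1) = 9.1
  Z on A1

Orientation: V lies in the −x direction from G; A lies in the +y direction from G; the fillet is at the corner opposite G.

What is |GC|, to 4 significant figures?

50.35

The virtual corner opposite G is at (-46.50, 28.40). A1 meets VC tangentially, so EC is at right angles to VC and tangency of A1 to ZA means the radius EZ is perpendicular to ZA, with radius 9.1, so the center E sits 9.1 in from both sides at E = (-37.40, 19.30). That places the tangent points at C = (-46.50, 19.30) on VC and Z = (-37.40, 28.40) on ZA. Then |GC| = |C − G| = 50.35.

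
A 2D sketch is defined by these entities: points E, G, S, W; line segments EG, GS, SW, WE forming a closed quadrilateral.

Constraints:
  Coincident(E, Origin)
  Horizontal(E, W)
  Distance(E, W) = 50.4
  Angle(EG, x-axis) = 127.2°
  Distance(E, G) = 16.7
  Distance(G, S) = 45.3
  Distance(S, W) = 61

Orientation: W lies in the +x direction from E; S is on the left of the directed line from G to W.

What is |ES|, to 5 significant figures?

52.824

Checks: |GS| = 45.30 ✓; |SW| = 61.00 ✓.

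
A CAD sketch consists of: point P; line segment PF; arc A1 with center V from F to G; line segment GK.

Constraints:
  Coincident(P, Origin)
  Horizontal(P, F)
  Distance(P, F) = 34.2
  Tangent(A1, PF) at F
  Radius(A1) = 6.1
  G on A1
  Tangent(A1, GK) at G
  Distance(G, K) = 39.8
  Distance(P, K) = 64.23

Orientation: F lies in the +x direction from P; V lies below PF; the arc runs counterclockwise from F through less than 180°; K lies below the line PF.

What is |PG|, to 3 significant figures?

30.0

Checks: |VG| = 6.100 ✓; ∠(VG, GK) = 90.00° ✓; |GK| = 39.80 ✓; |PK| = 64.23 ✓.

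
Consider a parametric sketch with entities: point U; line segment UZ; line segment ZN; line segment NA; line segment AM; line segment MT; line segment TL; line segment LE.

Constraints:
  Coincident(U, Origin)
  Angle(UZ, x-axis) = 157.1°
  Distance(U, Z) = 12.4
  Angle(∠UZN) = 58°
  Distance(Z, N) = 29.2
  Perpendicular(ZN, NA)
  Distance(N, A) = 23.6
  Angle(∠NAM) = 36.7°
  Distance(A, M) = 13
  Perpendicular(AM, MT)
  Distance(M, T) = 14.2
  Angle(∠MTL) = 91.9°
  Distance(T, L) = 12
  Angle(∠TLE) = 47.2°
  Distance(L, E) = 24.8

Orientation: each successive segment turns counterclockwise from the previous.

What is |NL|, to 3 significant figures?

17.9

U is at the origin; UZ runs at 157.1° with length 12.4, so Z = (-11.4, 4.83). ∠UZN = 58.0° gives ZN at -80.9° from the x-axis; with |ZN| = 29.2, N = (-6.80, -24.0). ZN is perpendicular to NA, so NA runs at 9.10°; with |NA| = 23.6, A = (16.5, -20.3). ∠NAM = 36.7° gives AM at 152° from the x-axis; with |AM| = 13.0, M = (4.98, -14.3). The perpendicularity gives MT at right angles to AM, so MT runs at -118°; with |MT| = 14.2, T = (-1.60, -26.8). ∠MTL = 91.9° gives TL at -29.5° from the x-axis; with |TL| = 12.0, L = (8.84, -32.7). Then |NL| = |L − N| = 17.9.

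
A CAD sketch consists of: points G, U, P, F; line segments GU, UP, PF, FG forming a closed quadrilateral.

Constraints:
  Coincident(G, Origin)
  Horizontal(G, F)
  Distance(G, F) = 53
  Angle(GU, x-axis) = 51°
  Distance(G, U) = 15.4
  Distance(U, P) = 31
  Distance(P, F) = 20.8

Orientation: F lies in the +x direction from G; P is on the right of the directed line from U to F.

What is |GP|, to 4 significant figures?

34.53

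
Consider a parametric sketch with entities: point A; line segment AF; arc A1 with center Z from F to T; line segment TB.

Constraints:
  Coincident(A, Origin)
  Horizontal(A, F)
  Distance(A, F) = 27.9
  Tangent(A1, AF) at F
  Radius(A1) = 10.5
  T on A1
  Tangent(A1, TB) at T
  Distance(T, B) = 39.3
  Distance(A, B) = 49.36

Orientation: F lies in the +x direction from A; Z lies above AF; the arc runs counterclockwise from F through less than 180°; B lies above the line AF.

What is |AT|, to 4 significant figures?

39.95

A is at the origin; A and F share the same y with |AF| = 27.9 and F on the +x side, so F = (27.90, 0.000). Since A1 is tangent to AF there, ZF ⟂ AF, so Z = F + (0, 10.5) = (27.90, 10.50). Since ZT ⟂ TB (tangency), |ZB| = √(10.5² + 39.3²) = 40.68 regardless of where T sits on A1. So B lies on both circle(A, 49.36) and circle(Z, 40.68); the above-AF intersection is B = (11.91, 47.90). T is the foot of the tangent from B: T = (36.16, 16.98).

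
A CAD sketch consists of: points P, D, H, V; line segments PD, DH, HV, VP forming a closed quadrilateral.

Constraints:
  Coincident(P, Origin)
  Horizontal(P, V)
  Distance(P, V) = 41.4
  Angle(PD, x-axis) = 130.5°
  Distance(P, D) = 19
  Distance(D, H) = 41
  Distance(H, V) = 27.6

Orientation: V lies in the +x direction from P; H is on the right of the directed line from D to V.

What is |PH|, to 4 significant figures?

22.20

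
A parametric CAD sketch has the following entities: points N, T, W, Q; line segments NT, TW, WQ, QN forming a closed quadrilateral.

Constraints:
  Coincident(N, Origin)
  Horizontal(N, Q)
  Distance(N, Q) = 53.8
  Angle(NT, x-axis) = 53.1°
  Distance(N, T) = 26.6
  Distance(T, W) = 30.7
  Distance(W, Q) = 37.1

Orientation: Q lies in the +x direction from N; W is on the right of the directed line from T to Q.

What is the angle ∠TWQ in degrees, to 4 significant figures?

78.98°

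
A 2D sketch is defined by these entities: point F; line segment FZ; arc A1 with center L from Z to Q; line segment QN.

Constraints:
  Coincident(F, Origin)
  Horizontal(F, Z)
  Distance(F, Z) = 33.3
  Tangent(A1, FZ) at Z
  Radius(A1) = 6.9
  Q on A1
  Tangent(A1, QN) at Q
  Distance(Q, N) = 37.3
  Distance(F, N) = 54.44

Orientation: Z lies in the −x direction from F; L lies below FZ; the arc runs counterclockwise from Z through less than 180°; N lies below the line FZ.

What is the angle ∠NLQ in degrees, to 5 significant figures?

79.520°

F is at the origin; FZ is horizontal with |FZ| = 33.3 and Z on the −x side, so Z = (-33.300, 0.0000). A1 meets FZ tangentially, so LZ is at right angles to FZ, so L = Z + (0, -6.9) = (-33.300, -6.9000). Since LQ ⟂ QN (tangency), |LN| = √(6.9² + 37.3²) = 37.933 regardless of where Q sits on A1. So N lies on both circle(F, 54.44) and circle(L, 37.933); the below-FZ intersection is N = (-30.985, -44.762). Q is the foot of the tangent from N: Q = (-39.996, -8.5669).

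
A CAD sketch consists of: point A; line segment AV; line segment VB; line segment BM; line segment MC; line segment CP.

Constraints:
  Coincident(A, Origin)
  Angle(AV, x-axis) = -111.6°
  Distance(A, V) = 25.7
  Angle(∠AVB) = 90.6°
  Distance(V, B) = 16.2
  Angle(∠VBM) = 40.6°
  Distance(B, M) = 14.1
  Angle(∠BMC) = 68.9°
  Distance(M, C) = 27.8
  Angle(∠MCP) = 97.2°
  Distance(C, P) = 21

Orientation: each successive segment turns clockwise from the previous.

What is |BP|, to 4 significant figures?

26.49

A is at the origin; AV runs at -111.6° with length 25.7, so V = (-9.461, -23.90). ∠AVB = 90.6° gives VB at 159.0° from the x-axis; with |VB| = 16.2, B = (-24.58, -18.09). ∠VBM = 40.6° gives BM at 19.60° from the x-axis; with |BM| = 14.1, M = (-11.30, -13.36). ∠BMC = 68.9° gives MC at -91.50° from the x-axis; with |MC| = 27.8, C = (-12.03, -41.15). ∠MCP = 97.2° gives CP at -174.3° from the x-axis; with |CP| = 21.0, P = (-32.93, -43.24). Then |BP| = |P − B| = 26.49.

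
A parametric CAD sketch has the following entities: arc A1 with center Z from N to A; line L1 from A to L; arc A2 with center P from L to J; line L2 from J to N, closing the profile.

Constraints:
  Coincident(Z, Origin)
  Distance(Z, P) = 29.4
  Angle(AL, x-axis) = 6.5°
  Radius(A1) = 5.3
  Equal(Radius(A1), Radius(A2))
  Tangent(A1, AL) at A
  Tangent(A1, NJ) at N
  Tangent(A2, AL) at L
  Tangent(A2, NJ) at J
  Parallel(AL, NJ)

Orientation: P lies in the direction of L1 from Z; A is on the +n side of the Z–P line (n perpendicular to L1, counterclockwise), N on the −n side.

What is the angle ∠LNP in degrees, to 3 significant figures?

9.61°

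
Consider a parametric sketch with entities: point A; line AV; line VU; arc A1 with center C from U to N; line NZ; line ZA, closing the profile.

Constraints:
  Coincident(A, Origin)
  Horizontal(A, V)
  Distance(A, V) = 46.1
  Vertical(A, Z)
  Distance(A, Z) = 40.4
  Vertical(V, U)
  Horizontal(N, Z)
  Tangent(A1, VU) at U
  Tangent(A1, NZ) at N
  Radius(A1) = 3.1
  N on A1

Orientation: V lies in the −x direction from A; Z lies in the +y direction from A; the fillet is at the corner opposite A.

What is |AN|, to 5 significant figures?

59.001

A is at the origin; AV is horizontal with |AV| = 46.1 and V on the −x side, so V = (-46.100, 0.0000). AZ is vertical with |AZ| = 40.4 and Z on the +y side, so Z = (0.0000, 40.400). The virtual corner opposite A is at (-46.100, 40.400). The tangent condition forces CU to be normal to VU and tangency of A1 to NZ means the radius CN is perpendicular to NZ, with radius 3.1, so the center C sits 3.1 in from both sides at C = (-43.000, 37.300). That places the tangent points at U = (-46.100, 37.300) on VU and N = (-43.000, 40.400) on NZ. Then |AN| = |N − A| = 59.001.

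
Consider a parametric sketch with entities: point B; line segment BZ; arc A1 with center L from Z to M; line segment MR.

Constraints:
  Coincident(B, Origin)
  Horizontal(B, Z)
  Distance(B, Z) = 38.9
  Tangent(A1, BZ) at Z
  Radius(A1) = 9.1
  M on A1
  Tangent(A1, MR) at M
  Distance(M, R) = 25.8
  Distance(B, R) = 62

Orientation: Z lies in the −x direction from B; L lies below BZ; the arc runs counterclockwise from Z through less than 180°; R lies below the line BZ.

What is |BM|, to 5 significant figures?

48.411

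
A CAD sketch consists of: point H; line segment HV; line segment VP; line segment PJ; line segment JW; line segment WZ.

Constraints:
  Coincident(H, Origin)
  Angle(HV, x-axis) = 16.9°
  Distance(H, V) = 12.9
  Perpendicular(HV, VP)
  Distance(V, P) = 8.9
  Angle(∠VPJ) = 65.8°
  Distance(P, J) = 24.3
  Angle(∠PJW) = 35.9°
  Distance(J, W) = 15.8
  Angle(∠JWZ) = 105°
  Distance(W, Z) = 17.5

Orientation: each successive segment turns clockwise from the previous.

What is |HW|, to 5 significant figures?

7.5313

∠VPJ = 65.8° gives PJ at 172.70° from the x-axis; with |PJ| = 24.3, J = (-9.1729, -1.6779). ∠PJW = 35.9° gives JW at 28.600° from the x-axis; with |JW| = 15.8, W = (4.6992, 5.8854). Then |HW| = |W − H| = 7.5313.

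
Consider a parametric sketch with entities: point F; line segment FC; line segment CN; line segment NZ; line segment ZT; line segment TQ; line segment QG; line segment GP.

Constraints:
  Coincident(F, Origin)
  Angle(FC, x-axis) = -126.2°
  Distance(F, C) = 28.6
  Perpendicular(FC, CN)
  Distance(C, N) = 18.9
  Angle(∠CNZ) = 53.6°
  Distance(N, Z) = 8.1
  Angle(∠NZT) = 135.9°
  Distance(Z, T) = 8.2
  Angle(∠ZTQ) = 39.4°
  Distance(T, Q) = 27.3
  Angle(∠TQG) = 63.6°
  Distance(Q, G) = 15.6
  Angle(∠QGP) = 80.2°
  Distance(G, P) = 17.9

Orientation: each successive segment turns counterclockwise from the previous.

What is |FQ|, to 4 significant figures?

47.74

F is at the origin; FC runs at -126.2° with length 28.6, so C = (-16.89, -23.08). FC is perpendicular to CN, so CN runs at -36.20°; with |CN| = 18.9, N = (-1.640, -34.24). ∠CNZ = 53.6° gives NZ at 90.20° from the x-axis; with |NZ| = 8.1, Z = (-1.668, -26.14). ∠NZT = 135.9° gives ZT at 134.3° from the x-axis; with |ZT| = 8.2, T = (-7.395, -20.27). ∠ZTQ = 39.4° gives TQ at -85.10° from the x-axis; with |TQ| = 27.3, Q = (-5.063, -47.47). Then |FQ| = |Q − F| = 47.74.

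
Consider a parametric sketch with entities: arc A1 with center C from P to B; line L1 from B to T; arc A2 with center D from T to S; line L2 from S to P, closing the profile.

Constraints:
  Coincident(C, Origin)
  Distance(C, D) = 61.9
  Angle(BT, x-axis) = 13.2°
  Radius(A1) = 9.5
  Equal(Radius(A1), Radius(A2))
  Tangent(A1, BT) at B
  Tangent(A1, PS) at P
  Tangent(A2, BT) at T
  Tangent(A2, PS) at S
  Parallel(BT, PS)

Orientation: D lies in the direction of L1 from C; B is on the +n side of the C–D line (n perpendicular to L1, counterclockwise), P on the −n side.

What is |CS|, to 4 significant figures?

62.62

The slot axis is L1's direction at 13.2°, so u = (cos 13.2°, sin 13.2°) = (0.9736, 0.2284) and n = (−sin 13.2°, cos 13.2°) = (-0.2284, 0.9736). C is at the origin and D lies 61.9 along u from C, so D = 61.9·u = (60.26, 14.13). Tangency of A1 to both parallel lines with radius 9.5 puts B and P at C ± 9.5·n: B = (-2.169, 9.249), P = (2.169, -9.249). Equal radii place T and S the same way about D: T = D + 9.5·n = (58.10, 23.38), S = D − 9.5·n = (62.43, 4.886). Then |CS| = |S − C| = 62.62.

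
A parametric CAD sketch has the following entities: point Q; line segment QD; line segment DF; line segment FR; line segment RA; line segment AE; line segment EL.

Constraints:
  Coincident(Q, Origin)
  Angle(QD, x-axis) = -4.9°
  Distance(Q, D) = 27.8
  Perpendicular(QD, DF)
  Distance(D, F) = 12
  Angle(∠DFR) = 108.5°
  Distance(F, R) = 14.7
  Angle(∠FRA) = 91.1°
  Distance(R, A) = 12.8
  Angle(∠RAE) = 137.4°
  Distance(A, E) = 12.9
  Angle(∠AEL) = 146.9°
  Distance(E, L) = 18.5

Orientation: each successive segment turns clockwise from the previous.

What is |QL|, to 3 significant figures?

34.7

Q is at the origin; QD runs at -4.9° with length 27.8, so D = (27.7, -2.37). The perpendicularity gives DF at right angles to QD, so DF runs at -94.9°; with |DF| = 12.0, F = (26.7, -14.3). ∠DFR = 108.5° gives FR at -166° from the x-axis; with |FR| = 14.7, R = (12.4, -17.8). ∠FRA = 91.1° gives RA at 105° from the x-axis; with |RA| = 12.8, A = (9.14, -5.41). ∠RAE = 137.4° gives AE at 62.1° from the x-axis; with |AE| = 12.9, E = (15.2, 5.99). ∠AEL = 146.9° gives EL at 29.0° from the x-axis; with |EL| = 18.5, L = (31.4, 15.0). Then |QL| = |L − Q| = 34.7.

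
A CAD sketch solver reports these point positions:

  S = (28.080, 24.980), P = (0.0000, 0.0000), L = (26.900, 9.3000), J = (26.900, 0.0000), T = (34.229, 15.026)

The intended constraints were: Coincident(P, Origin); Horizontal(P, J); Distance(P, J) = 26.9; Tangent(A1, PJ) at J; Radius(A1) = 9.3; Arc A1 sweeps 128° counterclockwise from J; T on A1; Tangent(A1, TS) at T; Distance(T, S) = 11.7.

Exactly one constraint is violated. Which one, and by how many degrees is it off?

Tangent(A1, TS) at T — off by 6.29°.

P = (0.00, 0.00) ✓; P.y = 0.00, J.y = 0.00 ✓; |PJ| = 26.90 ✓; ∠(LJ, JP) = 90.00° ✓; |LJ| = 9.300 ✓; bearing(L→T) − bearing(L→J) = 128.0° ✓; |LT| = 9.301 ✓; ∠(LT, TS) = 96.29° ✗; |TS| = 11.70 ✓.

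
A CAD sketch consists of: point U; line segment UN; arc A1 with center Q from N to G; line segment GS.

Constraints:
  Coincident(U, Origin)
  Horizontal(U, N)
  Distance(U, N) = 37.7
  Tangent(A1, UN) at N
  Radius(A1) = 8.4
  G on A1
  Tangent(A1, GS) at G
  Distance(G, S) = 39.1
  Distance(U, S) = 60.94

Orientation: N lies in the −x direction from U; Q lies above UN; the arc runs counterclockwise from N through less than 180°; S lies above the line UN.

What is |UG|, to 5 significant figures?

31.120

U is at the origin; U and N share the same y with |UN| = 37.7 and N on the −x side, so N = (-37.700, 0.0000). The tangent condition forces QN to be normal to UN, so Q = N + (0, 8.4) = (-37.700, 8.4000). Since QG ⟂ GS (tangency), |QS| = √(8.4² + 39.1²) = 39.992 regardless of where G sits on A1. So S lies on both circle(U, 60.94) and circle(Q, 39.992); the above-UN intersection is S = (-37.046, 48.387). G is the foot of the tangent from S: G = (-29.460, 10.030).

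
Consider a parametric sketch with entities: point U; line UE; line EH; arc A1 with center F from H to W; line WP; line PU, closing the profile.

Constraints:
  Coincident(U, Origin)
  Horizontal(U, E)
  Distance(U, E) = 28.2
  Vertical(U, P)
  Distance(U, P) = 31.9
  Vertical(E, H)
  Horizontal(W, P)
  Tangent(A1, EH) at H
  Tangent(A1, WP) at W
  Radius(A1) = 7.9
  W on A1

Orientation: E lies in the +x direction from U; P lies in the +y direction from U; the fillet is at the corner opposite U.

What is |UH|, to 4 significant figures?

37.03

U is at the origin; U and E share the same y with |UE| = 28.2 and E on the +x side, so E = (28.20, 0.000). UP is vertical with |UP| = 31.9 and P on the +y side, so P = (0.000, 31.90). The virtual corner opposite U is at (28.20, 31.90). Since A1 is tangent to EH there, FH ⟂ EH and tangency of A1 to WP means the radius FW is perpendicular to WP, with radius 7.9, so the center F sits 7.9 in from both sides at F = (20.30, 24.00). That places the tangent points at H = (28.20, 24.00) on EH and W = (20.30, 31.90) on WP. Then |UH| = |H − U| = 37.03.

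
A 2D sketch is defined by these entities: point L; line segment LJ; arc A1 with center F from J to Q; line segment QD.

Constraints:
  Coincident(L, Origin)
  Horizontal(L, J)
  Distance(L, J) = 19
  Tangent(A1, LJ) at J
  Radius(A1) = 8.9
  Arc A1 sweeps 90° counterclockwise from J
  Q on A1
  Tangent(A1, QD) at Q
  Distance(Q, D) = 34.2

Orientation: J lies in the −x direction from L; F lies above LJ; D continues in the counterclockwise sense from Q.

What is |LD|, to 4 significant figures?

44.27

L is at the origin; LJ is horizontal with |LJ| = 19.0 and J on the −x side, so J = (-19.00, 0.000). Since A1 is tangent to LJ there, FJ ⟂ LJ, so F = J + (0, 8.9) = (-19.00, 8.900). On A1, J sits at bearing -90° from F; a 90° counterclockwise sweep puts Q at bearing 0°, so Q = F + 8.9·(cos 0°, sin 0°) = (-10.10, 8.900). A1 meets QD tangentially, so FQ is at right angles to QD, so QD runs along (−sin 0°, cos 0°); with |QD| = 34.2, D = (-10.10, 43.10). Then |LD| = |D − L| = 44.27.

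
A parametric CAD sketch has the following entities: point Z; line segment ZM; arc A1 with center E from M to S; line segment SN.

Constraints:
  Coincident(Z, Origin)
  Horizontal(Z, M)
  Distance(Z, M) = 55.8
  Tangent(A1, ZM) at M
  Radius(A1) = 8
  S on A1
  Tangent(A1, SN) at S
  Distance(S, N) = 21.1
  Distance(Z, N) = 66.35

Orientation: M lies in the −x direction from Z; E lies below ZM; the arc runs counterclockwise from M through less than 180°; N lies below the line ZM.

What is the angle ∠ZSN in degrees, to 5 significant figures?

86.120°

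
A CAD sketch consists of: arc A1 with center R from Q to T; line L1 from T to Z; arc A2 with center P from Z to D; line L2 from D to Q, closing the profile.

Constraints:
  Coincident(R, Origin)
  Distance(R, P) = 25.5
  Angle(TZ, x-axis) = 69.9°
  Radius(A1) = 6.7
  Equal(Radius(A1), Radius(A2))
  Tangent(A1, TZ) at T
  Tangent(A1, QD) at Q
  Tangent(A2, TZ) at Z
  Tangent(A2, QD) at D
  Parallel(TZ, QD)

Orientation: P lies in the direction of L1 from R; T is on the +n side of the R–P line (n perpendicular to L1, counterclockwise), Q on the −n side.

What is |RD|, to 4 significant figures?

26.37

The slot axis is L1's direction at 69.9°, so u = (cos 69.9°, sin 69.9°) = (0.3437, 0.9391) and n = (−sin 69.9°, cos 69.9°) = (-0.9391, 0.3437). R is at the origin and P lies 25.5 along u from R, so P = 25.5·u = (8.763, 23.95). Tangency of A1 to both parallel lines with radius 6.7 puts T and Q at R ± 6.7·n: T = (-6.292, 2.303), Q = (6.292, -2.303). Equal radii place Z and D the same way about P: Z = P + 6.7·n = (2.471, 26.25), D = P − 6.7·n = (15.06, 21.64). Then |RD| = |D − R| = 26.37.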